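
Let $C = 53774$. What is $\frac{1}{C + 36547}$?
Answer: $\frac{1}{90321} \approx 1.1072 \cdot 10^{-5}$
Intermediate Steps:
$\frac{1}{C + 36547} = \frac{1}{53774 + 36547} = \frac{1}{90321}$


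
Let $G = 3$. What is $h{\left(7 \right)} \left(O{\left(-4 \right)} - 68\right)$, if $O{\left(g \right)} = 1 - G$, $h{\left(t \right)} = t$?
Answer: $-490$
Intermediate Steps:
$O{\left(g \right)} = -2$ ($O{\left(g \right)} = 1 - 3 = -2$)
$h{\left(7 \right)} \left(O{\left(-4 \right)} - 68\right) = 7 \left(-2 - 68\right) = 7 \left(-70\right) = -490$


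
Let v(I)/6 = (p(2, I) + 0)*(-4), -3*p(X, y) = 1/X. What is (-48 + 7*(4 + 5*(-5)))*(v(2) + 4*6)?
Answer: -5460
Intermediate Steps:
p(X, y) = -1/(3*X)
v(I) = 4 (v(I) = 6*((-⅓/2 + 0)*(-4)) = 6*((-⅓*½ + 0)*(-4)) = 6*((-⅙ + 0)*(-4)) = 6*(-⅙*(-4)) = 6*(⅔) = 4)
(-48 + 7*(4 + 5*(-5)))*(v(2) + 4*6) = (-48 + 7*(4 + 5*(-5)))*(4 + 4*6) = (-48 + 7*(4 - 25))*(4 + 24) = (-48 + 7*(-21))*28 = (-48 - 147)*28 = -195*28 = -5460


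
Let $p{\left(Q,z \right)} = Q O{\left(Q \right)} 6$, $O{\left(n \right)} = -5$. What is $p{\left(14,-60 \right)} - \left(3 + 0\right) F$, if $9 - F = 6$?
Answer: $-429$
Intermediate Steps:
$F = 3$ ($F = 9 - 6 = 3$)
$p{\left(Q,z \right)} = - 30 Q$ ($p{\left(Q,z \right)} = Q \left(-5\right) 6 = - 5 Q 6 = - 30 Q$)
$p{\left(14,-60 \right)} - \left(3 + 0\right) F = \left(-30\right) 14 - \left(3 + 0\right) 3 = -420 - 3 \cdot 3 = -420 - 9 = -429$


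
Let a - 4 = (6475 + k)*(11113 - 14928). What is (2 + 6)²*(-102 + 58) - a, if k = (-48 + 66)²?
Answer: 25935365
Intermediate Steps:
k = 324 (k = 18² = 324)
a = -25938181 (a = 4 + (6475 + 324)*(11113 - 14928) = 4 + 6799*(-3815) = 4 - 25938185 = -25938181)
(2 + 6)²*(-102 + 58) - a = (2 + 6)²*(-102 + 58) - 1*(-25938181) = 8²*(-44) + 25938181 = 64*(-44) + 25938181 = -2816 + 25938181 = 25935365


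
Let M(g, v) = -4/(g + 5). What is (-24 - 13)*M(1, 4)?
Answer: 74/3 ≈ 24.667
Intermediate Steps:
M(g, v) = -4/(5 + g)
(-24 - 13)*M(1, 4) = (-24 - 13)*(-4/(5 + 1)) = -(-148)/6 = -37*(-⅔) = 74/3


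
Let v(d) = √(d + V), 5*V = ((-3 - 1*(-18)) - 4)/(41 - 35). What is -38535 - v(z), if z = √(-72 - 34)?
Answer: -38535 - √(330 + 900*I*√106)/30 ≈ -38537.0 - 2.2288*I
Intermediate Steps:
z = I*√106 (z = √(-106) = I*√106 ≈ 10.296*I)
V = 11/30 (V = (((-3 - 1*(-18)) - 4)/(41 - 35))/5 = (((-3 + 18) - 4)/6)/5 = ((15 - 4)*(⅙))/5 = (11*(⅙))/5 = (⅕)*(11/6) = 11/30 ≈ 0.36667)
v(d) = √(11/30 + d) (v(d) = √(d + 11/30) = √(11/30 + d))
-38535 - v(z) = -38535 - √(330 + 900*(I*√106))/30 = -38535 - √(330 + 900*I*√106)/30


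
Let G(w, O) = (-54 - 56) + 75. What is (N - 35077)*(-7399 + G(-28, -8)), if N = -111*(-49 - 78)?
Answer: 155965320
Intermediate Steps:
G(w, O) = -35 (G(w, O) = -110 + 75 = -35)
N = 14097 (N = -111*(-127) = 14097)
(N - 35077)*(-7399 + G(-28, -8)) = (14097 - 35077)*(-7399 - 35) = -20980*(-7434) = 155965320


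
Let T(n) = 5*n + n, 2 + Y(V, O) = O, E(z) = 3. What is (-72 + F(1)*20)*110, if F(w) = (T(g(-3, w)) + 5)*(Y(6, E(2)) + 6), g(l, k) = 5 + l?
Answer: 253880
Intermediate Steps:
Y(V, O) = -2 + O
T(n) = 6*n
F(w) = 119 (F(w) = (6*(5 - 3) + 5)*((-2 + 3) + 6) = (6*2 + 5)*(1 + 6) = (12 + 5)*7 = 17*7 = 119)
(-72 + F(1)*20)*110 = (-72 + 119*20)*110 = (-72 + 2380)*110 = 2308*110 = 253880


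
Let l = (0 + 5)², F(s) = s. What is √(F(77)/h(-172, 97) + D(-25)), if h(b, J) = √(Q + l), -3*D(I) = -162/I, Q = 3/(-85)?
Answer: √(-243155736 + 4084850*√180370)/10610 ≈ 3.6402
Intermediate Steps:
Q = -3/85 (Q = 3*(-1/85) = -3/85 ≈ -0.035294)
D(I) = 54/I (D(I) = -(-54)/I = 54/I)
l = 25 (l = 5² = 25)
h(b, J) = √180370/85 (h(b, J) = √(-3/85 + 25) = √(2122/85) = √180370/85)
√(F(77)/h(-172, 97) + D(-25)) = √(77/((√180370/85)) + 54/(-25)) = √(77*(√180370/2122) + 54*(-1/25)) = √(77*√180370/2122 - 54/25) = √(-54/25 + 77*√180370/2122)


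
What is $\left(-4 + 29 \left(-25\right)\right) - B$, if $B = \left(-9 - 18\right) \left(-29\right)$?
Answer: $-1512$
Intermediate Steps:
$B = 783$ ($B = \left(-9 - 18\right) \left(-29\right) = \left(-27\right) \left(-29\right) = 783$)
$\left(-4 + 29 \left(-25\right)\right) - B = \left(-4 + 29 \left(-25\right)\right) - 783 = \left(-4 - 725\right) - 783 = -729 - 783 = -1512$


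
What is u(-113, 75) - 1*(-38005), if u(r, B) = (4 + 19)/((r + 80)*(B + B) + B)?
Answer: 185274352/4875 ≈ 38005.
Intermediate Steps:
u(r, B) = 23/(B + 2*B*(80 + r)) (u(r, B) = 23/((80 + r)*(2*B) + B) = 23/(2*B*(80 + r) + B) = 23/(B + 2*B*(80 + r)))
u(-113, 75) - 1*(-38005) = 23/(75*(161 + 2*(-113))) - 1*(-38005) = 23*(1/75)/(161 - 226) + 38005 = 23*(1/75)/(-65) + 38005 = 23*(1/75)*(-1/65) + 38005 = -23/4875 + 38005 = 185274352/4875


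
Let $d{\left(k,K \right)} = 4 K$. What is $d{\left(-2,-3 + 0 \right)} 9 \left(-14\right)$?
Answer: $1512$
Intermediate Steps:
$d{\left(-2,-3 + 0 \right)} 9 \left(-14\right) = 4 \left(-3 + 0\right) 9 \left(-14\right) = 4 \left(-3\right) 9 \left(-14\right) = \left(-12\right) 9 \left(-14\right) = \left(-108\right) \left(-14\right) = 1512$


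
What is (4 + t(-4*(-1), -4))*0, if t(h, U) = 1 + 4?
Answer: 0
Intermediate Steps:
t(h, U) = 5
(4 + t(-4*(-1), -4))*0 = (4 + 5)*0 = 9*0 = 0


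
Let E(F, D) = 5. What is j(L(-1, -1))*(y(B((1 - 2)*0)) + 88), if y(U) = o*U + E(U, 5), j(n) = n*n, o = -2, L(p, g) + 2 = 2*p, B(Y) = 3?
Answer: 1392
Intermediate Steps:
L(p, g) = -2 + 2*p
j(n) = n²
y(U) = 5 - 2*U (y(U) = -2*U + 5 = 5 - 2*U)
j(L(-1, -1))*(y(B((1 - 2)*0)) + 88) = (-2 + 2*(-1))²*((5 - 2*3) + 88) = (-2 - 2)²*((5 - 6) + 88) = (-4)²*(-1 + 88) = 16*87 = 1392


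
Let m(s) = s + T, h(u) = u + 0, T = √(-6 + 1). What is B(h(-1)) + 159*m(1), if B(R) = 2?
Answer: 161 + 159*I*√5 ≈ 161.0 + 355.53*I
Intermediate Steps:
T = I*√5 (T = √(-5) = I*√5 ≈ 2.2361*I)
h(u) = u
m(s) = s + I*√5
B(h(-1)) + 159*m(1) = 2 + 159*(1 + I*√5) = 2 + (159 + 159*I*√5) = 161 + 159*I*√5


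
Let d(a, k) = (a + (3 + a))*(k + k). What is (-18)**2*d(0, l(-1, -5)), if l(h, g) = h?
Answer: -1944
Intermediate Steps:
d(a, k) = 2*k*(3 + 2*a) (d(a, k) = (3 + 2*a)*(2*k) = 2*k*(3 + 2*a))
(-18)**2*d(0, l(-1, -5)) = (-18)**2*(2*(-1)*(3 + 2*0)) = 324*(2*(-1)*(3 + 0)) = 324*(2*(-1)*3) = 324*(-6) = -1944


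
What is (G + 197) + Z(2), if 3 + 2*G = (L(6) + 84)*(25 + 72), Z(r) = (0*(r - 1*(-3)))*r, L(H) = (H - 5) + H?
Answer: 4609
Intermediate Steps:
L(H) = -5 + 2*H (L(H) = (-5 + H) + H = -5 + 2*H)
Z(r) = 0 (Z(r) = (0*(r + 3))*r = (0*(3 + r))*r = 0*r = 0)
G = 4412 (G = -3/2 + (((-5 + 2*6) + 84)*(25 + 72))/2 = -3/2 + (((-5 + 12) + 84)*97)/2 = -3/2 + ((7 + 84)*97)/2 = -3/2 + (91*97)/2 = -3/2 + (½)*8827 = -3/2 + 8827/2 = 4412)
(G + 197) + Z(2) = (4412 + 197) + 0 = 4609 + 0 = 4609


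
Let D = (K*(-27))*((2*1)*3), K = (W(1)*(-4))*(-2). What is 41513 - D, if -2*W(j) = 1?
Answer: 40865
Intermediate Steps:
W(j) = -½ (W(j) = -½*1 = -½)
K = -4 (K = -½*(-4)*(-2) = 2*(-2) = -4)
D = 648 (D = (-4*(-27))*((2*1)*3) = 108*(2*3) = 108*6 = 648)
41513 - D = 41513 - 1*648 = 41513 - 648 = 40865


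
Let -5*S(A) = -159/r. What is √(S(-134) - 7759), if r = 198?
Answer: I*√844937610/330 ≈ 88.084*I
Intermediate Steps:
S(A) = 53/330 (S(A) = -(-159)/(5*198) = -⅕*(-53/66) = 53/330)
√(S(-134) - 7759) = √(53/330 - 7759) = √(-2560417/330) = I*√844937610/330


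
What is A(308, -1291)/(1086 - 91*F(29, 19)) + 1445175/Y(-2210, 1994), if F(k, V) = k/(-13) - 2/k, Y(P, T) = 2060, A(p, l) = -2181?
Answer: 3610321039/5158652 ≈ 699.86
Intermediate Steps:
F(k, V) = -2/k - k/13 (F(k, V) = k*(-1/13) - 2/k = -k/13 - 2/k = -2/k - k/13)
A(308, -1291)/(1086 - 91*F(29, 19)) + 1445175/Y(-2210, 1994) = -2181/(1086 - 91*(-2/29 - 1/13*29)) + 1445175/2060 = -2181/(1086 - 91*(-2*1/29 - 29/13)) + 1445175*(1/2060) = -2181/(1086 - 91*(-2/29 - 29/13)) + 289035/412 = -2181/(1086 - 91*(-867/377)) + 289035/412 = -2181/(1086 + 6069/29) + 289035/412 = -2181/37563/29 + 289035/412 = -2181*29/37563 + 289035/412 = -21083/12521 + 289035/412 = 3610321039/5158652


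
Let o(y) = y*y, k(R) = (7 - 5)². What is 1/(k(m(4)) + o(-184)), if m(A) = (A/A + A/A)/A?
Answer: 1/33860 ≈ 2.9533e-5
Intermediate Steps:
m(A) = 2/A (m(A) = (1 + 1)/A = 2/A)
k(R) = 4 (k(R) = 2² = 4)
o(y) = y²
1/(k(m(4)) + o(-184)) = 1/(4 + (-184)²) = 1/(4 + 33856) = 1/33860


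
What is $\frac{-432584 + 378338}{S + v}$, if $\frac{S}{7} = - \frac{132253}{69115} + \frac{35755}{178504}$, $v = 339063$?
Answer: $- \frac{223083130204720}{1394325112403557} \approx -0.15999$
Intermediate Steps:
$S = - \frac{147955378809}{12337303960}$ ($S = 7 \left(- \frac{132253}{69115} + \frac{35755}{178504}\right) = 7 \left(- \frac{21136482687}{12337303960}\right) = - \frac{147955378809}{12337303960} \approx -11.993$)
$\frac{-432584 + 378338}{S + v} = \frac{-432584 + 378338}{- \frac{147955378809}{12337303960} + 339063} = - \frac{54246}{\frac{4182975337210671}{12337303960}} = \left(-54246\right) \frac{12337303960}{4182975337210671} = - \frac{223083130204720}{1394325112403557}$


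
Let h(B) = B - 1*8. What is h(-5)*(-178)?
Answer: 2314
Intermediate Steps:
h(B) = -8 + B (h(B) = B - 8 = -8 + B)
h(-5)*(-178) = (-8 - 5)*(-178) = -13*(-178) = 2314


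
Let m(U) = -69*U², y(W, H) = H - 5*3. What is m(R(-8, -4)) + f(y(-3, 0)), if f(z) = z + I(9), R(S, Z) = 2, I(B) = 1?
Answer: -290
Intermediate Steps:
y(W, H) = -15 + H (y(W, H) = H - 15 = -15 + H)
f(z) = 1 + z (f(z) = z + 1 = 1 + z)
m(R(-8, -4)) + f(y(-3, 0)) = -69*2² + (1 + (-15 + 0)) = -69*4 + (1 - 15) = -276 - 14 = -290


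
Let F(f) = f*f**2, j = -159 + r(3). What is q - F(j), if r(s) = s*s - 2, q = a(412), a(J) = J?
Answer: 3512220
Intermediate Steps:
q = 412
r(s) = -2 + s**2 (r(s) = s**2 - 2 = -2 + s**2)
j = -152 (j = -159 + (-2 + 3**2) = -159 + (-2 + 9) = -159 + 7 = -152)
F(f) = f**3
q - F(j) = 412 - 1*(-152)**3 = 412 - 1*(-3511808) = 412 + 3511808 = 3512220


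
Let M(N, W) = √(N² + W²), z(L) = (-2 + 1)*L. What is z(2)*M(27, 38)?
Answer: -2*√2173 ≈ -93.231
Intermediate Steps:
z(L) = -L
z(2)*M(27, 38) = (-1*2)*√(27² + 38²) = -2*√(729 + 1444) = -2*√2173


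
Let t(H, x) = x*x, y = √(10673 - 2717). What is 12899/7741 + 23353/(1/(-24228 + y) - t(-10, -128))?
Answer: 293917801098777474287/1219736982516025400893 + 140118*√221/157568399756623873 ≈ 0.24097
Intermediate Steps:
y = 6*√221 (y = √7956 = 6*√221 ≈ 89.196)
t(H, x) = x²
12899/7741 + 23353/(1/(-24228 + y) - t(-10, -128)) = 12899/7741 + 23353/(1/(-24228 + 6*√221) - 1*(-128)²) = 12899*(1/7741) + 23353/(1/(-24228 + 6*√221) - 1*16384) = 12899/7741 + 23353/(1/(-24228 + 6*√221) - 16384) = 12899/7741 + 23353/(-16384 + 1/(-24228 + 6*√221))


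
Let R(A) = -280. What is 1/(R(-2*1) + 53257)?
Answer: 1/52977 ≈ 1.8876e-5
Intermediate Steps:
1/(R(-2*1) + 53257) = 1/(-280 + 53257) = 1/52977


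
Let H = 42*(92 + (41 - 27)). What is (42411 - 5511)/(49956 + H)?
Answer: 3075/4534 ≈ 0.67821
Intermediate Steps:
H = 4452 (H = 42*(92 + 14) = 42*106 = 4452)
(42411 - 5511)/(49956 + H) = (42411 - 5511)/(49956 + 4452) = 36900/54408 = 36900*(1/54408) = 3075/4534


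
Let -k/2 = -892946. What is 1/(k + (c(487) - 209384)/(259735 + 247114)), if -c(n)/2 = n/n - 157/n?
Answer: 246835463/440821376717328 ≈ 5.5994e-7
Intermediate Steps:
k = 1785892 (k = -2*(-892946) = 1785892)
c(n) = -2 + 314/n (c(n) = -2*(n/n - 157/n) = -2*(1 - 157/n) = -2 + 314/n)
1/(k + (c(487) - 209384)/(259735 + 247114)) = 1/(1785892 + ((-2 + 314/487) - 209384)/(259735 + 247114)) = 1/(1785892 + ((-2 + 314*(1/487)) - 209384)/506849) = 1/(1785892 + ((-2 + 314/487) - 209384)*(1/506849)) = 1/(1785892 + (-660/487 - 209384)*(1/506849)) = 1/(1785892 - 101970668/487*1/506849) = 1/(1785892 - 101970668/246835463) = 1/(440821376717328/246835463) = 246835463/440821376717328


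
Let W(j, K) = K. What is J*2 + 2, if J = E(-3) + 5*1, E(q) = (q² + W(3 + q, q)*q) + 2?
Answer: 52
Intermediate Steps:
E(q) = 2 + 2*q² (E(q) = (q² + q*q) + 2 = (q² + q²) + 2 = 2*q² + 2 = 2 + 2*q²)
J = 25 (J = (2 + 2*(-3)²) + 5*1 = (2 + 2*9) + 5 = (2 + 18) + 5 = 20 + 5 = 25)
J*2 + 2 = 25*2 + 2 = 50 + 2 = 52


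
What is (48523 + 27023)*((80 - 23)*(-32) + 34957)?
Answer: 2503065618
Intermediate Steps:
(48523 + 27023)*((80 - 23)*(-32) + 34957) = 75546*(57*(-32) + 34957) = 75546*(-1824 + 34957) = 75546*33133 = 2503065618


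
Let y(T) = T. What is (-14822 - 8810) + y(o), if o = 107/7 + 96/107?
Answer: -17688247/749 ≈ -23616.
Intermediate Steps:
o = 12121/749 (o = 107*(1/7) + 96*(1/107) = 107/7 + 96/107 = 12121/749 ≈ 16.183)
(-14822 - 8810) + y(o) = (-14822 - 8810) + 12121/749 = -23632 + 12121/749 = -17688247/749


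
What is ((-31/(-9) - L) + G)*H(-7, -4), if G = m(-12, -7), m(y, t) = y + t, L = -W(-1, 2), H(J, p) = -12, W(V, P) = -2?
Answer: 632/3 ≈ 210.67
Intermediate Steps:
L = 2 (L = -1*(-2) = 2)
m(y, t) = t + y
G = -19 (G = -7 - 12 = -19)
((-31/(-9) - L) + G)*H(-7, -4) = ((-31/(-9) - 1*2) - 19)*(-12) = ((-31*(-⅑) - 2) - 19)*(-12) = ((31/9 - 2) - 19)*(-12) = (13/9 - 19)*(-12) = -158/9*(-12) = 632/3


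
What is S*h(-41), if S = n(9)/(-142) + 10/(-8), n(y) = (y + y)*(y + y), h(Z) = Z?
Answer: 41123/284 ≈ 144.80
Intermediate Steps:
n(y) = 4*y**2 (n(y) = (2*y)*(2*y) = 4*y**2)
S = -1003/284 (S = (4*9**2)/(-142) + 10/(-8) = (4*81)*(-1/142) + 10*(-1/8) = 324*(-1/142) - 5/4 = -162/71 - 5/4 = -1003/284 ≈ -3.5317)
S*h(-41) = -1003/284*(-41) = 41123/284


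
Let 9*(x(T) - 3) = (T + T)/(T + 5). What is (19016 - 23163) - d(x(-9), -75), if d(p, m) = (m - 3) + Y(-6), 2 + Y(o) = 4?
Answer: -4071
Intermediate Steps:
Y(o) = 2 (Y(o) = -2 + 4 = 2)
x(T) = 3 + 2*T/(9*(5 + T)) (x(T) = 3 + ((T + T)/(T + 5))/9 = 3 + ((2*T)/(5 + T))/9 = 3 + (2*T/(5 + T))/9 = 3 + 2*T/(9*(5 + T)))
d(p, m) = -1 + m (d(p, m) = (m - 3) + 2 = (-3 + m) + 2 = -1 + m)
(19016 - 23163) - d(x(-9), -75) = (19016 - 23163) - (-1 - 75) = -4147 - 1*(-76) = -4147 + 76 = -4071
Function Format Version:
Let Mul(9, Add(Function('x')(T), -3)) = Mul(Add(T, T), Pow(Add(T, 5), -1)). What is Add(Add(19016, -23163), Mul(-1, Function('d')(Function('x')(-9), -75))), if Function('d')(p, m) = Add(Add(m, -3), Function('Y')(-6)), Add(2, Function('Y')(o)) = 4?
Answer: -4071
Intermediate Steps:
Function('Y')(o) = 2 (Function('Y')(o) = Add(-2, 4) = 2)
Function('x')(T) = Add(3, Mul(Rational(2, 9), T, Pow(Add(5, T), -1))) (Function('x')(T) = Add(3, Mul(Rational(1, 9), Mul(Add(T, T), Pow(Add(T, 5), -1)))) = Add(3, Mul(Rational(1, 9), Mul(Mul(2, T), Pow(Add(5, T), -1)))) = Add(3, Mul(Rational(1, 9), Mul(2, T, Pow(Add(5, T), -1)))) = Add(3, Mul(Rational(2, 9), T, Pow(Add(5, T), -1))))
Function('d')(p, m) = Add(-1, m) (Function('d')(p, m) = Add(Add(m, -3), 2) = Add(Add(-3, m), 2) = Add(-1, m))
Add(Add(19016, -23163), Mul(-1, Function('d')(Function('x')(-9), -75))) = Add(Add(19016, -23163), Mul(-1, Add(-1, -75))) = Add(-4147, Mul(-1, -76)) = Add(-4147, 76) = -4071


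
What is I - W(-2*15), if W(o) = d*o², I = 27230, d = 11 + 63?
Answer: -39370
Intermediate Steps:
d = 74
W(o) = 74*o²
I - W(-2*15) = 27230 - 74*(-2*15)² = 27230 - 74*(-30)² = 27230 - 74*900 = 27230 - 1*66600 = 27230 - 66600 = -39370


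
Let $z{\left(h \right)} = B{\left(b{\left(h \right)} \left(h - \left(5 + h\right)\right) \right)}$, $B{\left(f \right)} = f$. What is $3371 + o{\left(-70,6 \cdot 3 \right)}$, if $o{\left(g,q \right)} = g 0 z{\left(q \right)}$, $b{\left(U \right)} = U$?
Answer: $3371$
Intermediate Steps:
$z{\left(h \right)} = - 5 h$ ($z{\left(h \right)} = h \left(h - \left(5 + h\right)\right) = h \left(-5\right) = - 5 h$)
$o{\left(g,q \right)} = 0$ ($o{\left(g,q \right)} = g 0 \left(- 5 q\right) = 0 \left(- 5 q\right) = 0$)
$3371 + o{\left(-70,6 \cdot 3 \right)} = 3371 + 0 = 3371$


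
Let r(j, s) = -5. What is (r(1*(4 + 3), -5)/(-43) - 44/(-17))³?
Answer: 7727161833/390617891 ≈ 19.782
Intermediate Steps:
(r(1*(4 + 3), -5)/(-43) - 44/(-17))³ = (-5/(-43) - 44/(-17))³ = (-5*(-1/43) - 44*(-1/17))³ = (5/43 + 44/17)³ = (1977/731)³ = 7727161833/390617891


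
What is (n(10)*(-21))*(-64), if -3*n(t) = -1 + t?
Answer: -4032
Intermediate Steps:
n(t) = ⅓ - t/3 (n(t) = -(-1 + t)/3 = ⅓ - t/3)
(n(10)*(-21))*(-64) = ((⅓ - ⅓*10)*(-21))*(-64) = ((⅓ - 10/3)*(-21))*(-64) = -3*(-21)*(-64) = 63*(-64) = -4032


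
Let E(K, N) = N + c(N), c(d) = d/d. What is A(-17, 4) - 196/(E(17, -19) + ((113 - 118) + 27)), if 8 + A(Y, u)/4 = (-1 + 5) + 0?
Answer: -65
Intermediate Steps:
c(d) = 1
E(K, N) = 1 + N (E(K, N) = N + 1 = 1 + N)
A(Y, u) = -16 (A(Y, u) = -32 + 4*((-1 + 5) + 0) = -32 + 4*(4 + 0) = -32 + 4*4 = -32 + 16 = -16)
A(-17, 4) - 196/(E(17, -19) + ((113 - 118) + 27)) = -16 - 196/((1 - 19) + ((113 - 118) + 27)) = -16 - 196/(-18 + (-5 + 27)) = -16 - 196/(-18 + 22) = -16 - 196/4 = -16 - 196*1/4 = -16 - 49 = -65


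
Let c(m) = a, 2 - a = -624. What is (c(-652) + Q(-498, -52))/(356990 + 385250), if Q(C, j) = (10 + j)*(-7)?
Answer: 23/18556 ≈ 0.0012395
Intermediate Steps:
a = 626 (a = 2 - 1*(-624) = 2 + 624 = 626)
c(m) = 626
Q(C, j) = -70 - 7*j
(c(-652) + Q(-498, -52))/(356990 + 385250) = (626 + (-70 - 7*(-52)))/(356990 + 385250) = (626 + (-70 + 364))/742240 = (626 + 294)*(1/742240) = 920*(1/742240) = 23/18556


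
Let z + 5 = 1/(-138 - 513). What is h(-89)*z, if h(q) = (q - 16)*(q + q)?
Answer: -2897840/31 ≈ -93479.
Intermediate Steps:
h(q) = 2*q*(-16 + q) (h(q) = (-16 + q)*(2*q) = 2*q*(-16 + q))
z = -3256/651 (z = -5 + 1/(-138 - 513) = -5 + 1/(-651) = -5 - 1/651 = -3256/651 ≈ -5.0015)
h(-89)*z = (2*(-89)*(-16 - 89))*(-3256/651) = (2*(-89)*(-105))*(-3256/651) = 18690*(-3256/651) = -2897840/31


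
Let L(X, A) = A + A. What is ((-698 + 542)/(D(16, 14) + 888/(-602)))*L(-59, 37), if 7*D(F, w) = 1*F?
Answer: -868686/61 ≈ -14241.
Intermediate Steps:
D(F, w) = F/7 (D(F, w) = (1*F)/7 = F/7)
L(X, A) = 2*A
((-698 + 542)/(D(16, 14) + 888/(-602)))*L(-59, 37) = ((-698 + 542)/((1/7)*16 + 888/(-602)))*(2*37) = -156/(16/7 + 888*(-1/602))*74 = -156/(16/7 - 444/301)*74 = -156/244/301*74 = -156*301/244*74 = -11739/61*74 = -868686/61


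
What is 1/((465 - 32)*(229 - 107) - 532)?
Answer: 1/52294 ≈ 1.9123e-5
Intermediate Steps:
1/((465 - 32)*(229 - 107) - 532) = 1/(433*122 - 532) = 1/(52826 - 532) = 1/52294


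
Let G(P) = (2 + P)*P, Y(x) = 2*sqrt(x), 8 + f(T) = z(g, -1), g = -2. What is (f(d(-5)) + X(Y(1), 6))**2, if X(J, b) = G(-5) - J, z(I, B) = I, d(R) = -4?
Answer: 9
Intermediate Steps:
f(T) = -10 (f(T) = -8 - 2 = -10)
G(P) = P*(2 + P)
X(J, b) = 15 - J (X(J, b) = -5*(2 - 5) - J = -5*(-3) - J = 15 - J)
(f(d(-5)) + X(Y(1), 6))**2 = (-10 + (15 - 2*sqrt(1)))**2 = (-10 + (15 - 2))**2 = (-10 + 13)**2 = 3**2 = 9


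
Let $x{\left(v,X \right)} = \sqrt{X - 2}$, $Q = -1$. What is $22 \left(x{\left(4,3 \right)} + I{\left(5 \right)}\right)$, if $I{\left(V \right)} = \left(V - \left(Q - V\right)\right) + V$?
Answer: $374$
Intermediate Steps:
$I{\left(V \right)} = 1 + 3 V$ ($I{\left(V \right)} = \left(V + \left(V - -1\right)\right) + V = \left(V + \left(V + 1\right)\right) + V = \left(V + \left(1 + V\right)\right) + V = \left(1 + 2 V\right) + V = 1 + 3 V$)
$x{\left(v,X \right)} = \sqrt{-2 + X}$
$22 \left(x{\left(4,3 \right)} + I{\left(5 \right)}\right) = 22 \left(\sqrt{-2 + 3} + \left(1 + 3 \cdot 5\right)\right) = 22 \left(\sqrt{1} + \left(1 + 15\right)\right) = 22 \left(1 + 16\right) = 22 \cdot 17 = 374$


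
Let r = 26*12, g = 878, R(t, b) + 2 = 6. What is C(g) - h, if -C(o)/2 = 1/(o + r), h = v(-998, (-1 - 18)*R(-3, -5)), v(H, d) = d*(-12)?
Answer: -542641/595 ≈ -912.00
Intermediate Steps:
R(t, b) = 4 (R(t, b) = -2 + 6 = 4)
v(H, d) = -12*d
r = 312
h = 912 (h = -12*(-1 - 18)*4 = -(-228)*4 = -12*(-76) = 912)
C(o) = -2/(312 + o) (C(o) = -2/(o + 312) = -2/(312 + o))
C(g) - h = -2/(312 + 878) - 1*912 = -2/1190 - 912 = -2*1/1190 - 912 = -1/595 - 912 = -542641/595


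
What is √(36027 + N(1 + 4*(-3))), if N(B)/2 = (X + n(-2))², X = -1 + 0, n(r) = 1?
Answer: 3*√4003 ≈ 189.81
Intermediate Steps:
X = -1
N(B) = 0 (N(B) = 2*(-1 + 1)² = 2*0² = 2*0 = 0)
√(36027 + N(1 + 4*(-3))) = √(36027 + 0) = √36027 = 3*√4003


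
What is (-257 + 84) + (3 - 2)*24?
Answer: -149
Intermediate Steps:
(-257 + 84) + (3 - 2)*24 = -173 + 1*24 = -173 + 24 = -149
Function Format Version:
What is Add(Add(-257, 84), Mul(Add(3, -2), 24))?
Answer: -149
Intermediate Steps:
Add(Add(-257, 84), Mul(Add(3, -2), 24)) = Add(-173, Mul(1, 24)) = Add(-173, 24) = -149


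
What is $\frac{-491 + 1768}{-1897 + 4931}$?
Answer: $\frac{1277}{3034} \approx 0.4209$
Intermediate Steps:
$\frac{-491 + 1768}{-1897 + 4931} = \frac{1277}{3034}$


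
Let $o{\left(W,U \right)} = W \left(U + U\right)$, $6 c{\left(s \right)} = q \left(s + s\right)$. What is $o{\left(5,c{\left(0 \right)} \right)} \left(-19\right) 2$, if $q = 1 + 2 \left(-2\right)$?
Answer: $0$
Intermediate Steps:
$q = -3$ ($q = 1 - 4 = -3$)
$c{\left(s \right)} = - s$ ($c{\left(s \right)} = \frac{\left(-3\right) \left(s + s\right)}{6} = \frac{\left(-3\right) 2 s}{6} = \frac{\left(-6\right) s}{6} = - s$)
$o{\left(W,U \right)} = 2 U W$ ($o{\left(W,U \right)} = W 2 U = 2 U W$)
$o{\left(5,c{\left(0 \right)} \right)} \left(-19\right) 2 = 2 \left(\left(-1\right) 0\right) 5 \left(-19\right) 2 = 2 \cdot 0 \cdot 5 \left(-19\right) 2 = 0 \left(-19\right) 2 = 0 \cdot 2 = 0$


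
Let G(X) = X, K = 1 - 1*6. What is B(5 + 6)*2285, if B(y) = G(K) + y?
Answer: 13710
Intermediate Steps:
K = -5 (K = 1 - 6 = -5)
B(y) = -5 + y
B(5 + 6)*2285 = (-5 + (5 + 6))*2285 = (-5 + 11)*2285 = 6*2285 = 13710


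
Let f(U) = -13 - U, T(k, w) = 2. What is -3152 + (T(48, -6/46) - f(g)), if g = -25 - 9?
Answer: -3171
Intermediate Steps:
g = -34
-3152 + (T(48, -6/46) - f(g)) = -3152 + (2 - (-13 - 1*(-34))) = -3152 + (2 - (-13 + 34)) = -3152 + (2 - 1*21) = -3152 + (2 - 21) = -3152 - 19 = -3171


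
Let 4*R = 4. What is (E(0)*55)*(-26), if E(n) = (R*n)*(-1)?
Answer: 0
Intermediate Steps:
R = 1 (R = (1/4)*4 = 1)
E(n) = -n (E(n) = (1*n)*(-1) = n*(-1) = -n)
(E(0)*55)*(-26) = (-1*0*55)*(-26) = (0*55)*(-26) = 0*(-26) = 0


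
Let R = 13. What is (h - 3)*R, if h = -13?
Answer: -208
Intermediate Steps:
(h - 3)*R = (-13 - 3)*13 = -16*13 = -208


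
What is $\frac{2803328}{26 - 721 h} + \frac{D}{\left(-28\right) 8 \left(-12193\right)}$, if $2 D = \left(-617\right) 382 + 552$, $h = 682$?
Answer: $- \frac{482146770657}{83933490592} \approx -5.7444$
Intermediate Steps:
$D = -117571$ ($D = \frac{\left(-617\right) 382 + 552}{2} = \frac{-235694 + 552}{2} = \frac{1}{2} \left(-235142\right) = -117571$)
$\frac{2803328}{26 - 721 h} + \frac{D}{\left(-28\right) 8 \left(-12193\right)} = \frac{2803328}{26 - 491722} - \frac{117571}{\left(-28\right) 8 \left(-12193\right)} = \frac{2803328}{26 - 491722} - \frac{117571}{\left(-224\right) \left(-12193\right)} = \frac{2803328}{-491696} - \frac{117571}{2731232} = 2803328 \left(- \frac{1}{491696}\right) - \frac{117571}{2731232} = - \frac{175208}{30731} - \frac{117571}{2731232} = - \frac{482146770657}{83933490592}$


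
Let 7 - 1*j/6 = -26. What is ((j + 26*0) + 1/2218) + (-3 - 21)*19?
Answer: -572243/2218 ≈ -258.00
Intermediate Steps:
j = 198 (j = 42 - 6*(-26) = 42 + 156 = 198)
((j + 26*0) + 1/2218) + (-3 - 21)*19 = ((198 + 26*0) + 1/2218) + (-3 - 21)*19 = ((198 + 0) + 1/2218) - 24*19 = (198 + 1/2218) - 456 = 439165/2218 - 456 = -572243/2218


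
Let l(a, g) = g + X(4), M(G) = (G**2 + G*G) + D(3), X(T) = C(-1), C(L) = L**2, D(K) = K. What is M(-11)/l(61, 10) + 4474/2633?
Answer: 694299/28963 ≈ 23.972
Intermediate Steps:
X(T) = 1 (X(T) = (-1)**2 = 1)
M(G) = 3 + 2*G**2 (M(G) = (G**2 + G*G) + 3 = (G**2 + G**2) + 3 = 2*G**2 + 3 = 3 + 2*G**2)
l(a, g) = 1 + g (l(a, g) = g + 1 = 1 + g)
M(-11)/l(61, 10) + 4474/2633 = (3 + 2*(-11)**2)/(1 + 10) + 4474/2633 = (3 + 2*121)/11 + 4474*(1/2633) = (3 + 242)*(1/11) + 4474/2633 = 245*(1/11) + 4474/2633 = 245/11 + 4474/2633 = 694299/28963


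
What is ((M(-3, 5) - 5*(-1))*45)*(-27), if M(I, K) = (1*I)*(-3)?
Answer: -17010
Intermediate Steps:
M(I, K) = -3*I (M(I, K) = I*(-3) = -3*I)
((M(-3, 5) - 5*(-1))*45)*(-27) = ((-3*(-3) - 5*(-1))*45)*(-27) = ((9 + 5)*45)*(-27) = (14*45)*(-27) = 630*(-27) = -17010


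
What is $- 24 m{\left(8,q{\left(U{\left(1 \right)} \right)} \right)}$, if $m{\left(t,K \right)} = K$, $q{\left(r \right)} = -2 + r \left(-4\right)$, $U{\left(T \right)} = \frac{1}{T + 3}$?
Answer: $72$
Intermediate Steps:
$U{\left(T \right)} = \frac{1}{3 + T}$
$q{\left(r \right)} = -2 - 4 r$
$- 24 m{\left(8,q{\left(U{\left(1 \right)} \right)} \right)} = - 24 \left(-2 - \frac{4}{3 + 1}\right) = - 24 \left(-2 - \frac{4}{4}\right) = - 24 \left(-2 - 1\right) = \left(-24\right) \left(-3\right) = 72$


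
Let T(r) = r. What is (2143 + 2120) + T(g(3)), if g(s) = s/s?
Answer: 4264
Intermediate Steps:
g(s) = 1
(2143 + 2120) + T(g(3)) = (2143 + 2120) + 1 = 4263 + 1 = 4264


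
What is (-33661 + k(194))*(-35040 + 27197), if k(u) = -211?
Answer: 265658096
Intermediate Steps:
(-33661 + k(194))*(-35040 + 27197) = (-33661 - 211)*(-35040 + 27197) = -33872*(-7843) = 265658096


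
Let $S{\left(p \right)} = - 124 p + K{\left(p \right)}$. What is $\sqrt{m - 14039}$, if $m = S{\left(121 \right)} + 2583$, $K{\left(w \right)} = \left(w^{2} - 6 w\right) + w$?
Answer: $2 i \sqrt{3106} \approx 111.46 i$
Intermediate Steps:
$K{\left(w \right)} = w^{2} - 5 w$
$S{\left(p \right)} = - 124 p + p \left(-5 + p\right)$
$m = 1615$ ($m = 121 \left(-129 + 121\right) + 2583 = 121 \left(-8\right) + 2583 = -968 + 2583 = 1615$)
$\sqrt{m - 14039} = \sqrt{1615 - 14039} = \sqrt{-12424} = 2 i \sqrt{3106}$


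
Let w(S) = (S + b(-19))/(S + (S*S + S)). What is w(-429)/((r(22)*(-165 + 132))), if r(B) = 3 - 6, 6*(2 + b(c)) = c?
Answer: -2605/108810702 ≈ -2.3941e-5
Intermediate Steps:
b(c) = -2 + c/6
r(B) = -3
w(S) = (-31/6 + S)/(S² + 2*S) (w(S) = (S + (-2 + (⅙)*(-19)))/(S + (S*S + S)) = (S + (-2 - 19/6))/(S + (S² + S)) = (S - 31/6)/(S + (S + S²)) = (-31/6 + S)/(S² + 2*S))
w(-429)/((r(22)*(-165 + 132))) = ((-31/6 - 429)/((-429)*(2 - 429)))/((-3*(-165 + 132))) = (-1/429*(-2605/6)/(-427))/((-3*(-33))) = -1/429*(-1/427)*(-2605/6)/99 = -2605/1099098*1/99 = -2605/108810702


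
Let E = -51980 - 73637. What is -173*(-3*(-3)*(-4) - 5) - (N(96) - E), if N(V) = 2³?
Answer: -118532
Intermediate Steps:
N(V) = 8
E = -125617
-173*(-3*(-3)*(-4) - 5) - (N(96) - E) = -173*(-3*(-3)*(-4) - 5) - (8 - 1*(-125617)) = -173*(9*(-4) - 5) - (8 + 125617) = -173*(-36 - 5) - 1*125625 = -173*(-41) - 125625 = 7093 - 125625 = -118532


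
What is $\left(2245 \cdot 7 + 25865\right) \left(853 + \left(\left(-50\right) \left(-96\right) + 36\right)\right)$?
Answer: $236548620$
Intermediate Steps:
$\left(2245 \cdot 7 + 25865\right) \left(853 + \left(\left(-50\right) \left(-96\right) + 36\right)\right) = \left(15715 + 25865\right) \left(853 + \left(4800 + 36\right)\right) = 41580 \left(853 + 4836\right) = 41580 \cdot 5689 = 236548620$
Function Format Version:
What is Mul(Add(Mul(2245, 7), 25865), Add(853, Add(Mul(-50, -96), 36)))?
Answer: 236548620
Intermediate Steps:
Mul(Add(Mul(2245, 7), 25865), Add(853, Add(Mul(-50, -96), 36))) = Mul(Add(15715, 25865), Add(853, Add(4800, 36))) = Mul(41580, Add(853, 4836)) = Mul(41580, 5689) = 236548620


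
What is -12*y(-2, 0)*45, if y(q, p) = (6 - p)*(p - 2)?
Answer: 6480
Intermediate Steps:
y(q, p) = (-2 + p)*(6 - p) (y(q, p) = (6 - p)*(-2 + p) = (-2 + p)*(6 - p))
-12*y(-2, 0)*45 = -12*(-12 - 1*0² + 8*0)*45 = -12*(-12 - 1*0 + 0)*45 = -12*(-12 + 0 + 0)*45 = -12*(-12)*45 = 144*45 = 6480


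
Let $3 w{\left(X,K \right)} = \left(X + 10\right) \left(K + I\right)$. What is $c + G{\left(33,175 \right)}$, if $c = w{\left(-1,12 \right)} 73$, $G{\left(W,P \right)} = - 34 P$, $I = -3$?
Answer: $-3979$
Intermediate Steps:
$w{\left(X,K \right)} = \frac{\left(-3 + K\right) \left(10 + X\right)}{3}$ ($w{\left(X,K \right)} = \frac{\left(X + 10\right) \left(K - 3\right)}{3} = \frac{\left(10 + X\right) \left(-3 + K\right)}{3} = \frac{\left(-3 + K\right) \left(10 + X\right)}{3}$)
$c = 1971$ ($c = \left(-10 - -1 + \frac{10}{3} \cdot 12 + \frac{1}{3} \cdot 12 \left(-1\right)\right) 73 = \left(-10 + 1 + 40 - 4\right) 73 = 27 \cdot 73 = 1971$)
$c + G{\left(33,175 \right)} = 1971 - 5950 = -3979$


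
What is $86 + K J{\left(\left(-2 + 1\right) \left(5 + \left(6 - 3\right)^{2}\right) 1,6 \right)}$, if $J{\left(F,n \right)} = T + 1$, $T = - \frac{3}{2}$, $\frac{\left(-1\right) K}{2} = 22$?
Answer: $108$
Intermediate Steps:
$K = -44$ ($K = \left(-2\right) 22 = -44$)
$T = - \frac{3}{2}$ ($T = \left(-3\right) \frac{1}{2} = - \frac{3}{2} \approx -1.5$)
$J{\left(F,n \right)} = - \frac{1}{2}$ ($J{\left(F,n \right)} = - \frac{3}{2} + 1 = - \frac{1}{2}$)
$86 + K J{\left(\left(-2 + 1\right) \left(5 + \left(6 - 3\right)^{2}\right) 1,6 \right)} = 86 - -22 = 86 + 22 = 108$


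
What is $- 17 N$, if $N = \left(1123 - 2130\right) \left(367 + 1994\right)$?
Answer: $40417959$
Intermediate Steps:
$N = -2377527$ ($N = \left(-1007\right) 2361 = -2377527$)
$- 17 N = \left(-17\right) \left(-2377527\right) = 40417959$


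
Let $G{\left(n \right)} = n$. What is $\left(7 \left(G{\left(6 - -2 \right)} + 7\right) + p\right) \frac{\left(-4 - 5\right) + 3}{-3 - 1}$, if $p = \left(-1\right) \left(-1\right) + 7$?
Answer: $\frac{339}{2} \approx 169.5$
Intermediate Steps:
$p = 8$ ($p = 1 + 7 = 8$)
$\left(7 \left(G{\left(6 - -2 \right)} + 7\right) + p\right) \frac{\left(-4 - 5\right) + 3}{-3 - 1} = \left(7 \left(\left(6 - -2\right) + 7\right) + 8\right) \frac{\left(-4 - 5\right) + 3}{-3 - 1} = \left(7 \left(\left(6 + 2\right) + 7\right) + 8\right) \frac{-9 + 3}{-4} = \left(7 \left(8 + 7\right) + 8\right) \left(\left(-6\right) \left(- \frac{1}{4}\right)\right) = \left(7 \cdot 15 + 8\right) \frac{3}{2} = \left(105 + 8\right) \frac{3}{2} = 113 \cdot \frac{3}{2} = \frac{339}{2}$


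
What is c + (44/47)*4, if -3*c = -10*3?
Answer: 646/47 ≈ 13.745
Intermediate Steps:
c = 10 (c = -(-10)*3/3 = -⅓*(-30) = 10)
c + (44/47)*4 = 10 + (44/47)*4 = 10 + 176/47 = 646/47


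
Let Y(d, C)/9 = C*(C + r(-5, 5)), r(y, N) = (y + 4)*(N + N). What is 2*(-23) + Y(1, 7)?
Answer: -235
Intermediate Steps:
r(y, N) = 2*N*(4 + y) (r(y, N) = (4 + y)*(2*N) = 2*N*(4 + y))
Y(d, C) = 9*C*(-10 + C) (Y(d, C) = 9*(C*(C + 2*5*(4 - 5))) = 9*(C*(C + 2*5*(-1))) = 9*(C*(C - 10)) = 9*(C*(-10 + C)) = 9*C*(-10 + C))
2*(-23) + Y(1, 7) = 2*(-23) + 9*7*(-10 + 7) = -46 + 9*7*(-3) = -46 - 189 = -235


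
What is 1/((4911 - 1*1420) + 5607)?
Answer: 1/9098 ≈ 0.00010991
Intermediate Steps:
1/((4911 - 1*1420) + 5607) = 1/((4911 - 1420) + 5607) = 1/(3491 + 5607) = 1/9098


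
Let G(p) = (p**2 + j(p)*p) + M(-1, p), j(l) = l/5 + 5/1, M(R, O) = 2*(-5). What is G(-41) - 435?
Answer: 6836/5 ≈ 1367.2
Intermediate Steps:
M(R, O) = -10
j(l) = 5 + l/5 (j(l) = l*(1/5) + 5*1 = l/5 + 5 = 5 + l/5)
G(p) = -10 + p**2 + p*(5 + p/5) (G(p) = (p**2 + (5 + p/5)*p) - 10 = (p**2 + p*(5 + p/5)) - 10 = -10 + p**2 + p*(5 + p/5))
G(-41) - 435 = (-10 + 5*(-41) + (6/5)*(-41)**2) - 435 = (-10 - 205 + (6/5)*1681) - 435 = (-10 - 205 + 10086/5) - 435 = 9011/5 - 435 = 6836/5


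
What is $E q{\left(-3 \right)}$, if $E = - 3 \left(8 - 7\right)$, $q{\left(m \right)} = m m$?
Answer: $-27$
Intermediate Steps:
$q{\left(m \right)} = m^{2}$
$E = -3$ ($E = \left(-3\right) 1 = -3$)
$E q{\left(-3 \right)} = - 3 \left(-3\right)^{2} = \left(-3\right) 9 = -27$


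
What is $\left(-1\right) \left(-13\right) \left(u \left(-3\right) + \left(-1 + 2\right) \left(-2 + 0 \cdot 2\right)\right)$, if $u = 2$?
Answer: $-104$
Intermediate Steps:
$\left(-1\right) \left(-13\right) \left(u \left(-3\right) + \left(-1 + 2\right) \left(-2 + 0 \cdot 2\right)\right) = \left(-1\right) \left(-13\right) \left(2 \left(-3\right) + \left(-1 + 2\right) \left(-2 + 0 \cdot 2\right)\right) = 13 \left(-6 + 1 \left(-2 + 0\right)\right) = 13 \left(-6 + 1 \left(-2\right)\right) = 13 \left(-6 - 2\right) = 13 \left(-8\right) = -104$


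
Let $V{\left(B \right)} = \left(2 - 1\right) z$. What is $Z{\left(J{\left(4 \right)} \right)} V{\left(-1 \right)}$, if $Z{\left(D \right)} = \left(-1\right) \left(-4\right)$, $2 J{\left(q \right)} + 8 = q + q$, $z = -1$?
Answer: $-4$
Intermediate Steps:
$V{\left(B \right)} = -1$ ($V{\left(B \right)} = \left(2 - 1\right) \left(-1\right) = 1 \left(-1\right) = -1$)
$J{\left(q \right)} = -4 + q$ ($J{\left(q \right)} = -4 + \frac{q + q}{2} = -4 + \frac{2 q}{2} = -4 + q$)
$Z{\left(D \right)} = 4$
$Z{\left(J{\left(4 \right)} \right)} V{\left(-1 \right)} = 4 \left(-1\right) = -4$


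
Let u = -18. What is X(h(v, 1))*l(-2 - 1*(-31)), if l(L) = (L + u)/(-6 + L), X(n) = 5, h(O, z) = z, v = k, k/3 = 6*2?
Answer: 55/23 ≈ 2.3913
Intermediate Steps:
k = 36 (k = 3*(6*2) = 3*12 = 36)
v = 36
l(L) = (-18 + L)/(-6 + L) (l(L) = (L - 18)/(-6 + L) = (-18 + L)/(-6 + L))
X(h(v, 1))*l(-2 - 1*(-31)) = 5*((-18 + (-2 - 1*(-31)))/(-6 + (-2 - 1*(-31)))) = 5*((-18 + (-2 + 31))/(-6 + (-2 + 31))) = 5*((-18 + 29)/(-6 + 29)) = 5*(11/23) = 55/23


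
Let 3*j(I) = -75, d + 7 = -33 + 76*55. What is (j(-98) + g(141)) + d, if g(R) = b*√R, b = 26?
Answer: 4115 + 26*√141 ≈ 4423.7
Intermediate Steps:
d = 4140 (d = -7 + (-33 + 76*55) = -7 + (-33 + 4180) = -7 + 4147 = 4140)
g(R) = 26*√R
j(I) = -25 (j(I) = (⅓)*(-75) = -25)
(j(-98) + g(141)) + d = (-25 + 26*√141) + 4140 = 4115 + 26*√141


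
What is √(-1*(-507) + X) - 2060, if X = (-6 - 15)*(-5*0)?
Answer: -2060 + 13*√3 ≈ -2037.5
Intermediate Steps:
X = 0 (X = -21*0 = 0)
√(-1*(-507) + X) - 2060 = √(-1*(-507) + 0) - 2060 = √(507 + 0) - 2060 = √507 - 2060 = 13*√3 - 2060 = -2060 + 13*√3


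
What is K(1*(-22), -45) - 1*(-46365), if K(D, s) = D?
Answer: 46343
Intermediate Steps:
K(1*(-22), -45) - 1*(-46365) = 1*(-22) - 1*(-46365) = -22 + 46365 = 46343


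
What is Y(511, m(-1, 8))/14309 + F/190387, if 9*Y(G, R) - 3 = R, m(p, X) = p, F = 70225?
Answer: 9044026499/24518228247 ≈ 0.36887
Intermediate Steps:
Y(G, R) = 1/3 + R/9
Y(511, m(-1, 8))/14309 + F/190387 = (1/3 + (1/9)*(-1))/14309 + 70225/190387 = (1/3 - 1/9)*(1/14309) + 70225*(1/190387) = (2/9)*(1/14309) + 70225/190387 = 2/128781 + 70225/190387 = 9044026499/24518228247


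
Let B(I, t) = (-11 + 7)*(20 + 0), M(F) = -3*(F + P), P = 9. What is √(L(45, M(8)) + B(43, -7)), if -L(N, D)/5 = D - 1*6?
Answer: √205 ≈ 14.318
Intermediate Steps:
M(F) = -27 - 3*F (M(F) = -3*(F + 9) = -3*(9 + F) = -27 - 3*F)
B(I, t) = -80 (B(I, t) = -4*20 = -80)
L(N, D) = 30 - 5*D (L(N, D) = -5*(D - 1*6) = -5*(D - 6) = -5*(-6 + D) = 30 - 5*D)
√(L(45, M(8)) + B(43, -7)) = √((30 - 5*(-27 - 3*8)) - 80) = √((30 - 5*(-27 - 24)) - 80) = √((30 - 5*(-51)) - 80) = √((30 + 255) - 80) = √(285 - 80) = √205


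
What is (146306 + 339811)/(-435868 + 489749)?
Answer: 486117/53881 ≈ 9.0220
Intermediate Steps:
(146306 + 339811)/(-435868 + 489749) = 486117/53881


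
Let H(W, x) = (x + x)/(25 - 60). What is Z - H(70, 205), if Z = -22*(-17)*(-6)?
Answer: -15626/7 ≈ -2232.3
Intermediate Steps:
H(W, x) = -2*x/35 (H(W, x) = (2*x)/(-35) = (2*x)*(-1/35) = -2*x/35)
Z = -2244 (Z = 374*(-6) = -2244)
Z - H(70, 205) = -2244 - (-2)*205/35 = -2244 - 1*(-82/7) = -2244 + 82/7 = -15626/7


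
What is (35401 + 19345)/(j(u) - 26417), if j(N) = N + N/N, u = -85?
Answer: -54746/26501 ≈ -2.0658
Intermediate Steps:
j(N) = 1 + N (j(N) = N + 1 = 1 + N)
(35401 + 19345)/(j(u) - 26417) = (35401 + 19345)/((1 - 85) - 26417) = 54746/(-84 - 26417) = 54746/(-26501) = 54746*(-1/26501) = -54746/26501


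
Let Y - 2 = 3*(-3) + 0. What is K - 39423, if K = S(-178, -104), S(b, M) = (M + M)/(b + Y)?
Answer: -7293047/185 ≈ -39422.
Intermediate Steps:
Y = -7 (Y = 2 + (3*(-3) + 0) = 2 + (-9 + 0) = 2 - 9 = -7)
S(b, M) = 2*M/(-7 + b) (S(b, M) = (M + M)/(b - 7) = (2*M)/(-7 + b) = 2*M/(-7 + b))
K = 208/185 (K = 2*(-104)/(-7 - 178) = 2*(-104)/(-185) = 2*(-104)*(-1/185) = 208/185 ≈ 1.1243)
K - 39423 = 208/185 - 39423 = -7293047/185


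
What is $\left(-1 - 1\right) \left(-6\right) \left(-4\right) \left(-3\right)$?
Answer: $144$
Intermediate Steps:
$\left(-1 - 1\right) \left(-6\right) \left(-4\right) \left(-3\right) = \left(-2\right) \left(-6\right) \left(-4\right) \left(-3\right) = 12 \left(-4\right) \left(-3\right) = \left(-48\right) \left(-3\right) = 144$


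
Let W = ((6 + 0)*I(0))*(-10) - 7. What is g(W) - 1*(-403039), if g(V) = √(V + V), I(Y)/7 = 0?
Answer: 403039 + I*√14 ≈ 4.0304e+5 + 3.7417*I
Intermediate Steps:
I(Y) = 0 (I(Y) = 7*0 = 0)
W = -7 (W = ((6 + 0)*0)*(-10) - 7 = (6*0)*(-10) - 7 = 0*(-10) - 7 = 0 - 7 = -7)
g(V) = √2*√V (g(V) = √(2*V) = √2*√V)
g(W) - 1*(-403039) = √2*√(-7) - 1*(-403039) = √2*(I*√7) + 403039 = I*√14 + 403039 = 403039 + I*√14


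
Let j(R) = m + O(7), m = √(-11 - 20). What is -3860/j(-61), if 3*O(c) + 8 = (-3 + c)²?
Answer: -92640/343 + 34740*I*√31/343 ≈ -270.09 + 563.92*I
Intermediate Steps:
O(c) = -8/3 + (-3 + c)²/3
m = I*√31 (m = √(-31) = I*√31 ≈ 5.5678*I)
j(R) = 8/3 + I*√31 (j(R) = I*√31 + (-8/3 + (-3 + 7)²/3) = I*√31 + (-8/3 + (⅓)*4²) = I*√31 + (-8/3 + (⅓)*16) = I*√31 + (-8/3 + 16/3) = I*√31 + 8/3 = 8/3 + I*√31)
-3860/j(-61) = -3860/(8/3 + I*√31)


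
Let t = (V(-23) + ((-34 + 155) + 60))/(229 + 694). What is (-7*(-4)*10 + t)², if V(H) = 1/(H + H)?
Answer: 141528258799225/1802681764 ≈ 78510.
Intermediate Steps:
V(H) = 1/(2*H)
t = 8325/42458 (t = ((½)/(-23) + ((-34 + 155) + 60))/(229 + 694) = ((½)*(-1/23) + (121 + 60))/923 = (-1/46 + 181)*(1/923) = (8325/46)*(1/923) = 8325/42458 ≈ 0.19608)
(-7*(-4)*10 + t)² = (-7*(-4)*10 + 8325/42458)² = (28*10 + 8325/42458)² = (280 + 8325/42458)² = (11896565/42458)² = 141528258799225/1802681764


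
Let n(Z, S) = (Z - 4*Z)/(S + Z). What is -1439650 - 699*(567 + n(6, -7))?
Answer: -1848565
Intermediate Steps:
n(Z, S) = -3*Z/(S + Z) (n(Z, S) = (-3*Z)/(S + Z) = -3*Z/(S + Z))
-1439650 - 699*(567 + n(6, -7)) = -1439650 - 699*(567 - 3*6/(-7 + 6)) = -1439650 - 699*(567 - 3*6/(-1)) = -1439650 - 699*(567 - 3*6*(-1)) = -1439650 - 699*(567 + 18) = -1439650 - 699*585 = -1439650 - 1*408915 = -1439650 - 408915 = -1848565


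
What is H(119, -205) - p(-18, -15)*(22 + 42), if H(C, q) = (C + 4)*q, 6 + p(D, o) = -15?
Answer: -23871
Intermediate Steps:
p(D, o) = -21 (p(D, o) = -6 - 15 = -21)
H(C, q) = q*(4 + C) (H(C, q) = (4 + C)*q = q*(4 + C))
H(119, -205) - p(-18, -15)*(22 + 42) = -205*(4 + 119) - (-21)*(22 + 42) = -205*123 - (-21)*64 = -25215 - 1*(-1344) = -25215 + 1344 = -23871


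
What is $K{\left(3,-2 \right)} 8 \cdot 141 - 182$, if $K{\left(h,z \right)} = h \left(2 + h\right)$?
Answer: $16738$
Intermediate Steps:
$K{\left(3,-2 \right)} 8 \cdot 141 - 182 = 3 \left(2 + 3\right) 8 \cdot 141 - 182 = 3 \cdot 5 \cdot 8 \cdot 141 - 182 = 15 \cdot 8 \cdot 141 - 182 = 120 \cdot 141 - 182 = 16920 - 182 = 16738$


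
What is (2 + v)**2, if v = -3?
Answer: 1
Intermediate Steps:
(2 + v)**2 = (2 - 3)**2 = (-1)**2 = 1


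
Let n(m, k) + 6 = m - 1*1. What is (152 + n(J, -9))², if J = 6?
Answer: 22801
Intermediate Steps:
n(m, k) = -7 + m (n(m, k) = -6 + (m - 1*1) = -6 + (m - 1) = -6 + (-1 + m) = -7 + m)
(152 + n(J, -9))² = (152 + (-7 + 6))² = (152 - 1)² = 151² = 22801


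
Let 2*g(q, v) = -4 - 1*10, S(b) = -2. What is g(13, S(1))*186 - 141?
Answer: -1443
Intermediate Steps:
g(q, v) = -7 (g(q, v) = (-4 - 1*10)/2 = (-4 - 10)/2 = (1/2)*(-14) = -7)
g(13, S(1))*186 - 141 = -7*186 - 141 = -1302 - 141 = -1443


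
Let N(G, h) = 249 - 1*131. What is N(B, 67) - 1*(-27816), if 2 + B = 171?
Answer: 27934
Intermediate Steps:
B = 169 (B = -2 + 171 = 169)
N(G, h) = 118 (N(G, h) = 249 - 131 = 118)
N(B, 67) - 1*(-27816) = 118 - 1*(-27816) = 118 + 27816 = 27934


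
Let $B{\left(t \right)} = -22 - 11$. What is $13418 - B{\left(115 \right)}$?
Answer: $13451$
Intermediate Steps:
$B{\left(t \right)} = -33$
$13418 - B{\left(115 \right)} = 13418 - -33 = 13418 + 33 = 13451$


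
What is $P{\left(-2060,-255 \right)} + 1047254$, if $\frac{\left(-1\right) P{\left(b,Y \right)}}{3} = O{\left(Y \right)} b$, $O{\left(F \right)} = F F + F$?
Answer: $401325854$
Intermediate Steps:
$O{\left(F \right)} = F + F^{2}$ ($O{\left(F \right)} = F^{2} + F = F + F^{2}$)
$P{\left(b,Y \right)} = - 3 Y b \left(1 + Y\right)$ ($P{\left(b,Y \right)} = - 3 Y \left(1 + Y\right) b = - 3 Y b \left(1 + Y\right)$)
$P{\left(-2060,-255 \right)} + 1047254 = \left(-3\right) \left(-255\right) \left(-2060\right) \left(1 - 255\right) + 1047254 = \left(-3\right) \left(-255\right) \left(-2060\right) \left(-254\right) + 1047254 = 400278600 + 1047254 = 401325854$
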